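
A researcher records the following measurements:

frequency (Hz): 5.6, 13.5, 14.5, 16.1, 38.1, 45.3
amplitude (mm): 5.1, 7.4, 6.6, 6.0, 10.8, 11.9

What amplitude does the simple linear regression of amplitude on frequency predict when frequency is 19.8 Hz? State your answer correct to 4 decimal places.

7.5593

n = 6, Σx = 133.1, Σy = 47.8, Σxy = 1271.31, Σx² = 4186.77
Sxx = Σx² − (Σx)²/n = 4186.77 − 2952.601667 = 1234.168333
Sxy = Σxy − (Σx)(Σy)/n = 1271.31 − 1060.363333 = 210.946667
b = Sxy/Sxx = 210.946667/1234.168333 = 0.170922
a = ȳ − b·x̄ = 7.966667 − 0.170922·22.183333 = 4.175044
ŷ(19.8) = a + b·19.8 = 4.175044 + 0.170922·19.8 = 7.559302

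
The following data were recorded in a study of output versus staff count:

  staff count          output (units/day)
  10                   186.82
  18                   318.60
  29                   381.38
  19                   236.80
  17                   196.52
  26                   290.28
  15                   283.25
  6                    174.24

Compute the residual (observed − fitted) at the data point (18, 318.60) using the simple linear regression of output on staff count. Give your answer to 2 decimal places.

n = 8, Σx = 140, Σy = 2067.89, Σxy = 39344.53, Σx² = 2852
Sxx = Σx² − (Σx)²/n = 2852 − 2450 = 402
Sxy = Σxy − (Σx)(Σy)/n = 39344.53 − 36188.075 = 3156.455
b = Sxy/Sxx = 3156.455/402 = 7.851878
a = ȳ − b·x̄ = 258.48625 − 7.851878·17.5 = 121.078383
ŷ(18) = 121.078383 + 7.851878·18 = 262.412189
residual = y − ŷ = 318.60 − 262.412189 = 56.187811

56.19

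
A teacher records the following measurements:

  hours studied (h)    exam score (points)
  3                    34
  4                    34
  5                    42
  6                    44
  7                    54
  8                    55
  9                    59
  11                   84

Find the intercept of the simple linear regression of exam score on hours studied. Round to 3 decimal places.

11.531

n = 8, Σx = 53, Σy = 406, Σxy = 2985, Σx² = 401
Sxx = Σx² − (Σx)²/n = 401 − 351.125 = 49.875
Sxy = Σxy − (Σx)(Σy)/n = 2985 − 2689.75 = 295.25
b = Sxy/Sxx = 295.25/49.875 = 5.919799
a = ȳ − b·x̄ = 50.75 − 5.919799·6.625 = 11.531328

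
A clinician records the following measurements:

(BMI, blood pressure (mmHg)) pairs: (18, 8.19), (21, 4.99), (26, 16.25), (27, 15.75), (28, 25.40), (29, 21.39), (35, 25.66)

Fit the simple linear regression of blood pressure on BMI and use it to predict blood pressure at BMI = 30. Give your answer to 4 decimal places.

21.6151

n = 7, Σx = 184, Σy = 117.63, Σxy = 3329.57, Σx² = 5020
Sxx = Σx² − (Σx)²/n = 5020 − 4836.571429 = 183.428571
Sxy = Σxy − (Σx)(Σy)/n = 3329.57 − 3091.988571 = 237.581429
b = Sxy/Sxx = 237.581429/183.428571 = 1.295226
a = ȳ − b·x̄ = 16.804286 − 1.295226·26.285714 = -17.241651
ŷ(30) = a + b·30 = -17.241651 + 1.295226·30 = 21.615125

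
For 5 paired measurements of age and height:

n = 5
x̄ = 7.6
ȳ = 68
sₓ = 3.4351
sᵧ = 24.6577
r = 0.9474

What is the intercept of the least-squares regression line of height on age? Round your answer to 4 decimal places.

16.3155

b = r · sᵧ/sₓ = 0.9474 · 24.6577/3.4351 = 6.800589
a = ȳ − b·x̄ = 68 − 6.800589·7.6 = 16.315520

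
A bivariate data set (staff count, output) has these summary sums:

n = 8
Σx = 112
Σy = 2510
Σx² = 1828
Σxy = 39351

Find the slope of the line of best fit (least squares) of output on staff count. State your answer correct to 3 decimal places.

16.196

Sxx = Σx² − (Σx)²/n = 1828 − 1568 = 260
Sxy = Σxy − (Σx)(Σy)/n = 39351 − 35140 = 4211
b = Sxy/Sxx = 4211/260 = 16.196154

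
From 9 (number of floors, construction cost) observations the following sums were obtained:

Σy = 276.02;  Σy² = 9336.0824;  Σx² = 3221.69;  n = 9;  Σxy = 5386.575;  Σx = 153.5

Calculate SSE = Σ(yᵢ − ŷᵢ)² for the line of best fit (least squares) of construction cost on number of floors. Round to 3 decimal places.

Sxx = Σx² − (Σx)²/n = 3221.69 − 2618.027778 = 603.662222
Sxy = Σxy − (Σx)(Σy)/n = 5386.575 − 4707.674444 = 678.900556
Syy = Σy² − (Σy)²/n = 9336.0824 − 8465.226711 = 870.855689
b = Sxy/Sxx = 678.900556/603.662222 = 1.124636
SSE = Syy − b·Sxy = 870.855689 − 1.124636·678.900556 = 107.339359

107.339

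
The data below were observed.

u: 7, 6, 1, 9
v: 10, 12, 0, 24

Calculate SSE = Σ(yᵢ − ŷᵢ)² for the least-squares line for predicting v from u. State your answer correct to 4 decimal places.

39.4245

n = 4, Σx = 23, Σy = 46, Σxy = 358, Σx² = 167, Σy² = 820
Sxx = Σx² − (Σx)²/n = 167 − 132.25 = 34.75
Sxy = Σxy − (Σx)(Σy)/n = 358 − 264.5 = 93.5
Syy = Σy² − (Σy)²/n = 820 − 529 = 291
b = Sxy/Sxx = 93.5/34.75 = 2.690647
SSE = Syy − b·Sxy = 291 − 2.690647·93.5 = 39.424460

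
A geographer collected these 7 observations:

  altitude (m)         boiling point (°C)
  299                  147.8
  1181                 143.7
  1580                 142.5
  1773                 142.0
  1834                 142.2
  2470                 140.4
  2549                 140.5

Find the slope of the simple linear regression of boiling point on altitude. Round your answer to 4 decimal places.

-0.0032

n = 7, Σx = 11686, Σy = 999.1, Σxy = 1656535.2, Σx² = 23085948
Sxx = Σx² − (Σx)²/n = 23085948 − 19508942.285714 = 3577005.714286
Sxy = Σxy − (Σx)(Σy)/n = 1656535.2 − 1667926.085714 = -11390.885714
b = Sxy/Sxx = -11390.885714/3577005.714286 = -0.003184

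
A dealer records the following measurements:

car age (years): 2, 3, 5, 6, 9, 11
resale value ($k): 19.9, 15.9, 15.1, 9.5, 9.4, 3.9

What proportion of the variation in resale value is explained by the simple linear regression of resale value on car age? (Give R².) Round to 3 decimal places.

n = 6, Σx = 36, Σy = 73.7, Σxy = 347.5, Σx² = 276, Σy² = 1070.65
Sxx = Σx² − (Σx)²/n = 276 − 216 = 60
Sxy = Σxy − (Σx)(Σy)/n = 347.5 − 442.2 = -94.7
Syy = Σy² − (Σy)²/n = 1070.65 − 905.281667 = 165.368333
R² = Sxy²/(Sxx·Syy) = (-94.7)²/(60·165.368333) = 0.903850

0.904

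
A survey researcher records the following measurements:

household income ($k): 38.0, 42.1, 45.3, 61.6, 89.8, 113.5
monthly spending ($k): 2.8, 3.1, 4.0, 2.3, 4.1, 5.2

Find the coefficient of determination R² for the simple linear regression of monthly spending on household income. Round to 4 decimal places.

n = 6, Σx = 390.3, Σy = 21.5, Σxy = 1518.17, Σx² = 30009.35, Σy² = 82.59
Sxx = Σx² − (Σx)²/n = 30009.35 − 25389.015 = 4620.335
Sxy = Σxy − (Σx)(Σy)/n = 1518.17 − 1398.575 = 119.595
Syy = Σy² − (Σy)²/n = 82.59 − 77.041667 = 5.548333
R² = Sxy²/(Sxx·Syy) = (119.595)²/(4620.335·5.548333) = 0.557943

0.5579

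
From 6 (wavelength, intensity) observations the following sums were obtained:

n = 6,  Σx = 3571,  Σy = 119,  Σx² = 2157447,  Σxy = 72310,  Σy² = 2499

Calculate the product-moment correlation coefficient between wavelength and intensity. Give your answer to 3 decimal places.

0.703

Sxx = Σx² − (Σx)²/n = 2157447 − 2125340.166667 = 32106.833333
Sxy = Σxy − (Σx)(Σy)/n = 72310 − 70824.833333 = 1485.166667
Syy = Σy² − (Σy)²/n = 2499 − 2360.166667 = 138.833333
r = Sxy/√(Sxx·Syy) = 1485.166667/√(4457498.694444) = 1485.166667/2111.278924 = 0.703444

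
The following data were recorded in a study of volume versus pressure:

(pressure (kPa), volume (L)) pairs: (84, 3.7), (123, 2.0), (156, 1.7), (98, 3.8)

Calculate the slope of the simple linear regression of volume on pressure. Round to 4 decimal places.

n = 4, Σx = 461, Σy = 11.2, Σxy = 1194.4, Σx² = 56125
Sxx = Σx² − (Σx)²/n = 56125 − 53130.25 = 2994.75
Sxy = Σxy − (Σx)(Σy)/n = 1194.4 − 1290.8 = -96.4
b = Sxy/Sxx = -96.4/2994.75 = -0.032190

-0.0322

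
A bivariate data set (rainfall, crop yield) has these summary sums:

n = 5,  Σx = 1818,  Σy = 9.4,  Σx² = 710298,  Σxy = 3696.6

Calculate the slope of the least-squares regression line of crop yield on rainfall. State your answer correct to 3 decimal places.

0.006

Sxx = Σx² − (Σx)²/n = 710298 − 661024.8 = 49273.2
Sxy = Σxy − (Σx)(Σy)/n = 3696.6 − 3417.84 = 278.76
b = Sxy/Sxx = 278.76/49273.2 = 0.005657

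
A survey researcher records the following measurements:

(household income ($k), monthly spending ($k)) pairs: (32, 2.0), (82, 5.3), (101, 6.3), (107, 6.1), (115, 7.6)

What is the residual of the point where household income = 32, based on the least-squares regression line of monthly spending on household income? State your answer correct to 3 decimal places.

-0.013

n = 5, Σx = 437, Σy = 27.3, Σxy = 2661.6, Σx² = 42623
Sxx = Σx² − (Σx)²/n = 42623 − 38193.8 = 4429.2
Sxy = Σxy − (Σx)(Σy)/n = 2661.6 − 2386.02 = 275.58
b = Sxy/Sxx = 275.58/4429.2 = 0.062219
a = ȳ − b·x̄ = 5.46 − 0.062219·87.4 = 0.022067
ŷ(32) = 0.022067 + 0.062219·32 = 2.013072
residual = y − ŷ = 2.0 − 2.013072 = -0.013072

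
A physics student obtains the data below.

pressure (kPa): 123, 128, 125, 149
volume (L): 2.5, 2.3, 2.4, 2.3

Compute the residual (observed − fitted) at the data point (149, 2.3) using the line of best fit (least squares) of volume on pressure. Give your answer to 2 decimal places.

n = 4, Σx = 525, Σy = 9.5, Σxy = 1244.6, Σx² = 69339
Sxx = Σx² − (Σx)²/n = 69339 − 68906.25 = 432.75
Sxy = Σxy − (Σx)(Σy)/n = 1244.6 − 1246.875 = -2.275
b = Sxy/Sxx = -2.275/432.75 = -0.005257
a = ȳ − b·x̄ = 2.375 − (-0.005257)·131.25 = 3.064991
ŷ(149) = 3.064991 + (-0.005257)·149 = 2.281687
residual = y − ŷ = 2.3 − 2.281687 = 0.018313

0.02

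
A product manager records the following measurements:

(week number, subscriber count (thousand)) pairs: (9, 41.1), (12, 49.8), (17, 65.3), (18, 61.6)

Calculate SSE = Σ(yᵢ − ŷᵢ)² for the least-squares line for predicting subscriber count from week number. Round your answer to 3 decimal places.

20.100

n = 4, Σx = 56, Σy = 217.8, Σxy = 3186.4, Σx² = 838, Σy² = 12227.9
Sxx = Σx² − (Σx)²/n = 838 − 784 = 54
Sxy = Σxy − (Σx)(Σy)/n = 3186.4 − 3049.2 = 137.2
Syy = Σy² − (Σy)²/n = 12227.9 − 11859.21 = 368.69
b = Sxy/Sxx = 137.2/54 = 2.540741
SSE = Syy − b·Sxy = 368.69 − 2.540741·137.2 = 20.100370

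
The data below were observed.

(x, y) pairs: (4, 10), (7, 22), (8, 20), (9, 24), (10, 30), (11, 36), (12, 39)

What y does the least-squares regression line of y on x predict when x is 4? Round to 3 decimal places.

8.845

n = 7, Σx = 61, Σy = 181, Σxy = 1734, Σx² = 575
Sxx = Σx² − (Σx)²/n = 575 − 531.571429 = 43.428571
Sxy = Σxy − (Σx)(Σy)/n = 1734 − 1577.285714 = 156.714286
b = Sxy/Sxx = 156.714286/43.428571 = 3.608553
a = ȳ − b·x̄ = 25.857143 − 3.608553·8.714286 = -5.588816
ŷ(4) = a + b·4 = -5.588816 + 3.608553·4 = 8.845395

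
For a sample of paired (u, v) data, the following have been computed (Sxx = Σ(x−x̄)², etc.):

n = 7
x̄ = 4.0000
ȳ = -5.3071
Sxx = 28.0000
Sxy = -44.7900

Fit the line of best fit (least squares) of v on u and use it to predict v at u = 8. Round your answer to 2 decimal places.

-11.71

b = Sxy/Sxx = -44.79/28 = -1.599643
a = ȳ − b·x̄ = -5.3071 − (-1.599643)·4 = 1.091471
ŷ(8) = a + b·8 = 1.091471 + (-1.599643)·8 = -11.705671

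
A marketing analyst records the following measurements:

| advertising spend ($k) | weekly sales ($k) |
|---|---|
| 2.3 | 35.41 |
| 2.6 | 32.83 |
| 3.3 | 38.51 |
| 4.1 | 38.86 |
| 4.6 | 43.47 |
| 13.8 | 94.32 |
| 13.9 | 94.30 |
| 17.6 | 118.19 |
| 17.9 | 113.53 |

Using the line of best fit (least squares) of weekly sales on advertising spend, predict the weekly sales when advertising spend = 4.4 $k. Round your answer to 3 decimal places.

43.412

n = 9, Σx = 80.1, Σy = 609.42, Σxy = 7377.889, Σx² = 1074.73
Sxx = Σx² − (Σx)²/n = 1074.73 − 712.89 = 361.84
Sxy = Σxy − (Σx)(Σy)/n = 7377.889 − 5423.838 = 1954.051
b = Sxy/Sxx = 1954.051/361.84 = 5.400318
a = ȳ − b·x̄ = 67.713333 − 5.400318·8.9 = 19.650505
ŷ(4.4) = a + b·4.4 = 19.650505 + 5.400318·4.4 = 43.411903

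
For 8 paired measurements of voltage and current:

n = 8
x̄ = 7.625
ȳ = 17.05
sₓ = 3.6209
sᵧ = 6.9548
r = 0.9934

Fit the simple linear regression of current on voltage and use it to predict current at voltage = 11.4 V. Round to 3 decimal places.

b = r · sᵧ/sₓ = 0.9934 · 6.9548/3.6209 = 1.908061
a = ȳ − b·x̄ = 17.05 − 1.908061·7.625 = 2.501034
ŷ(11.4) = a + b·11.4 = 2.501034 + 1.908061·11.4 = 24.252931

24.253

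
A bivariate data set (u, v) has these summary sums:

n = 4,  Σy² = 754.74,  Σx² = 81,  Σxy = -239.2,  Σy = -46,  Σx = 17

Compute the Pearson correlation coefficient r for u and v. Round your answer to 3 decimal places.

Sxx = Σx² − (Σx)²/n = 81 − 72.25 = 8.75
Sxy = Σxy − (Σx)(Σy)/n = -239.2 − (-195.5) = -43.7
Syy = Σy² − (Σy)²/n = 754.74 − 529 = 225.74
r = Sxy/√(Sxx·Syy) = -43.7/√(1975.225) = -43.7/44.443503 = -0.983271

-0.983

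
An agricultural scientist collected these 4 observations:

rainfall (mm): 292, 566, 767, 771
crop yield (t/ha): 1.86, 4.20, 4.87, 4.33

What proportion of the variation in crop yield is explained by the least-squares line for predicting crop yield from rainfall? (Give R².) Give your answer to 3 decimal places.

n = 4, Σx = 2396, Σy = 15.26, Σxy = 9994.04, Σx² = 1588350, Σy² = 63.5654
Sxx = Σx² − (Σx)²/n = 1588350 − 1435204 = 153146
Sxy = Σxy − (Σx)(Σy)/n = 9994.04 − 9140.74 = 853.3
Syy = Σy² − (Σy)²/n = 63.5654 − 58.2169 = 5.3485
R² = Sxy²/(Sxx·Syy) = (853.3)²/(153146·5.3485) = 0.888926

0.889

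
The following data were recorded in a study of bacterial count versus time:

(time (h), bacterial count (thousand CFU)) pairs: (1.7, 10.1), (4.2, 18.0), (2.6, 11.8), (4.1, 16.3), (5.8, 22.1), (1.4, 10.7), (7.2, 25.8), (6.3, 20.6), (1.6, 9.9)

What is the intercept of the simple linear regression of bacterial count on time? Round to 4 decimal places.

n = 9, Σx = 34.9, Σy = 145.3, Σxy = 664.82, Σx² = 173.79
Sxx = Σx² − (Σx)²/n = 173.79 − 135.334444 = 38.455556
Sxy = Σxy − (Σx)(Σy)/n = 664.82 − 563.441111 = 101.378889
b = Sxy/Sxx = 101.378889/38.455556 = 2.636261
a = ȳ − b·x̄ = 16.144444 − 2.636261·3.877778 = 5.921609

5.9216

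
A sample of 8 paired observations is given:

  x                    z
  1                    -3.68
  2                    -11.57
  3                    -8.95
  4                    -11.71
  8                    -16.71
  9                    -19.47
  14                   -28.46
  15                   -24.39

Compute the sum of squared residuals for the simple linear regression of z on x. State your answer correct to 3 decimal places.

37.911

n = 8, Σx = 56, Σy = -124.94, Σxy = -1173.71, Σx² = 596, Σy² = 2427.7826
Sxx = Σx² − (Σx)²/n = 596 − 392 = 204
Sxy = Σxy − (Σx)(Σy)/n = -1173.71 − (-874.58) = -299.13
Syy = Σy² − (Σy)²/n = 2427.7826 − 1951.25045 = 476.53215
b = Sxy/Sxx = -299.13/204 = -1.466324
SSE = Syy − b·Sxy = 476.53215 − (-1.466324)·(-299.13) = 37.910793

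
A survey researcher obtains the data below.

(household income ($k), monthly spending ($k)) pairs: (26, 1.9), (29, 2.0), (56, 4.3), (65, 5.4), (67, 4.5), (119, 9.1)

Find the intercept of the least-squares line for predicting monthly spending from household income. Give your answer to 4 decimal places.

-0.1612

n = 6, Σx = 362, Σy = 27.2, Σxy = 2083.6, Σx² = 27528
Sxx = Σx² − (Σx)²/n = 27528 − 21840.666667 = 5687.333333
Sxy = Σxy − (Σx)(Σy)/n = 2083.6 − 1641.066667 = 442.533333
b = Sxy/Sxx = 442.533333/5687.333333 = 0.077810
a = ȳ − b·x̄ = 4.533333 − 0.077810·60.333333 = -0.161224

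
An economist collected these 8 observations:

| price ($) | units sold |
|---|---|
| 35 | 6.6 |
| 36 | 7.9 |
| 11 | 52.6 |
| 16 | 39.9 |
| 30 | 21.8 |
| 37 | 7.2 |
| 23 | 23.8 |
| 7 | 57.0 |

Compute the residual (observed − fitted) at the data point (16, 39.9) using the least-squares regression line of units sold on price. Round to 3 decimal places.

-1.430

n = 8, Σx = 195, Σy = 216.8, Σxy = 3599.2, Σx² = 5745
Sxx = Σx² − (Σx)²/n = 5745 − 4753.125 = 991.875
Sxy = Σxy − (Σx)(Σy)/n = 3599.2 − 5284.5 = -1685.3
b = Sxy/Sxx = -1685.3/991.875 = -1.699105
a = ȳ − b·x̄ = 27.1 − (-1.699105)·24.375 = 68.515690
ŷ(16) = 68.515690 + (-1.699105)·16 = 41.330006
residual = y − ŷ = 39.9 − 41.330006 = -1.430006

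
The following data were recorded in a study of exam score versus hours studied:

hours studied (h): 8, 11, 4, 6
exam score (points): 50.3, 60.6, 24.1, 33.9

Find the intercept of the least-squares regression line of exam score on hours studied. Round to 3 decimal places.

3.122

n = 4, Σx = 29, Σy = 168.9, Σxy = 1368.8, Σx² = 237
Sxx = Σx² − (Σx)²/n = 237 − 210.25 = 26.75
Sxy = Σxy − (Σx)(Σy)/n = 1368.8 − 1224.525 = 144.275
b = Sxy/Sxx = 144.275/26.75 = 5.393458
a = ȳ − b·x̄ = 42.225 − 5.393458·7.25 = 3.122430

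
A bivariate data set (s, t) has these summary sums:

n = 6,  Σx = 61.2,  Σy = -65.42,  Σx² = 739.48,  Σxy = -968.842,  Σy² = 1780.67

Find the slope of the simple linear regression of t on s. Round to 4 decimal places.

Sxx = Σx² − (Σx)²/n = 739.48 − 624.24 = 115.24
Sxy = Σxy − (Σx)(Σy)/n = -968.842 − (-667.284) = -301.558
b = Sxy/Sxx = -301.558/115.24 = -2.616782

-2.6168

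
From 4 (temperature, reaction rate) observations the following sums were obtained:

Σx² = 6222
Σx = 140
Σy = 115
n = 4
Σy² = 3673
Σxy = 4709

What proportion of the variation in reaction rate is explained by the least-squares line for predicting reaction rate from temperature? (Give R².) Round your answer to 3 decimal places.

Sxx = Σx² − (Σx)²/n = 6222 − 4900 = 1322
Sxy = Σxy − (Σx)(Σy)/n = 4709 − 4025 = 684
Syy = Σy² − (Σy)²/n = 3673 − 3306.25 = 366.75
R² = Sxy²/(Sxx·Syy) = (684)²/(1322·366.75) = 0.964963

0.965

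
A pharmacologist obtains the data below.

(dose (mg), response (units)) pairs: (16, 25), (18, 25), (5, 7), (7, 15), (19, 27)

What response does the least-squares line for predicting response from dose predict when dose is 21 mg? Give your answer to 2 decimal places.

n = 5, Σx = 65, Σy = 99, Σxy = 1503, Σx² = 1015
Sxx = Σx² − (Σx)²/n = 1015 − 845 = 170
Sxy = Σxy − (Σx)(Σy)/n = 1503 − 1287 = 216
b = Sxy/Sxx = 216/170 = 1.270588
a = ȳ − b·x̄ = 19.8 − 1.270588·13 = 3.282353
ŷ(21) = a + b·21 = 3.282353 + 1.270588·21 = 29.964706

29.96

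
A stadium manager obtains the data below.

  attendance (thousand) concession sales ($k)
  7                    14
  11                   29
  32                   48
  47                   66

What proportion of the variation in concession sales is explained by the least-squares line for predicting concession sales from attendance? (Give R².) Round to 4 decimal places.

n = 4, Σx = 97, Σy = 157, Σxy = 5055, Σx² = 3403, Σy² = 7697
Sxx = Σx² − (Σx)²/n = 3403 − 2352.25 = 1050.75
Sxy = Σxy − (Σx)(Σy)/n = 5055 − 3807.25 = 1247.75
Syy = Σy² − (Σy)²/n = 7697 − 6162.25 = 1534.75
R² = Sxy²/(Sxx·Syy) = (1247.75)²/(1050.75·1534.75) = 0.965424

0.9654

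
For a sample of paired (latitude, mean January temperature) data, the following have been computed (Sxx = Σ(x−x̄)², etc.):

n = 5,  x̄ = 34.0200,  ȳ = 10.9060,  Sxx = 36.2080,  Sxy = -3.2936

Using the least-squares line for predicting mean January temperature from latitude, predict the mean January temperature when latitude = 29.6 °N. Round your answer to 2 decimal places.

b = Sxy/Sxx = -3.2936/36.208 = -0.090963
a = ȳ − b·x̄ = 10.906 − (-0.090963)·34.02 = 14.000572
ŷ(29.6) = a + b·29.6 = 14.000572 + (-0.090963)·29.6 = 11.308058

11.31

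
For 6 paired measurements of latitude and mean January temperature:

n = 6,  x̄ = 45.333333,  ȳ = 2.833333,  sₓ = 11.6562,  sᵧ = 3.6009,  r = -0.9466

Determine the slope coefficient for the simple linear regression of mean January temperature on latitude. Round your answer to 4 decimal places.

b = r · sᵧ/sₓ = -0.9466 · 3.6009/11.6562 = -0.292429

-0.2924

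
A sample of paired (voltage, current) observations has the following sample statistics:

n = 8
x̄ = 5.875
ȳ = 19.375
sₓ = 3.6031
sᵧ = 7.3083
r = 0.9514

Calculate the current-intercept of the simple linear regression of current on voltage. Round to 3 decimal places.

b = r · sᵧ/sₓ = 0.9514 · 7.3083/3.6031 = 1.929760
a = ȳ − b·x̄ = 19.375 − 1.929760·5.875 = 8.037663

8.038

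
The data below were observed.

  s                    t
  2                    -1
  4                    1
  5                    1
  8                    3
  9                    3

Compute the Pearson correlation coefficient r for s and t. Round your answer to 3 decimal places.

n = 5, Σx = 28, Σy = 7, Σxy = 58, Σx² = 190, Σy² = 21
Sxx = Σx² − (Σx)²/n = 190 − 156.8 = 33.2
Sxy = Σxy − (Σx)(Σy)/n = 58 − 39.2 = 18.8
Syy = Σy² − (Σy)²/n = 21 − 9.8 = 11.2
r = Sxy/√(Sxx·Syy) = 18.8/√(371.84) = 18.8/19.283153 = 0.974944

0.975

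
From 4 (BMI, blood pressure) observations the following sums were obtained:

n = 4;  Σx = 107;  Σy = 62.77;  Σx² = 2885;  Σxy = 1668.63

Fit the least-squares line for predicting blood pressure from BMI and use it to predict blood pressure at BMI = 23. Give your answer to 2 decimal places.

17.42

Sxx = Σx² − (Σx)²/n = 2885 − 2862.25 = 22.75
Sxy = Σxy − (Σx)(Σy)/n = 1668.63 − 1679.0975 = -10.4675
b = Sxy/Sxx = -10.4675/22.75 = -0.460110
a = ȳ − b·x̄ = 15.6925 − (-0.460110)·26.75 = 28.000440
ŷ(23) = a + b·23 = 28.000440 + (-0.460110)·23 = 17.417912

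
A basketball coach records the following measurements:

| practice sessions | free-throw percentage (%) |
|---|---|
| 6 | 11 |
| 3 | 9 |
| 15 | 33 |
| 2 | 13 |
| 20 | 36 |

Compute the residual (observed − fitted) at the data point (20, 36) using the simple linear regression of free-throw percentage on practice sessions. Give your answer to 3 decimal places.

n = 5, Σx = 46, Σy = 102, Σxy = 1334, Σx² = 674
Sxx = Σx² − (Σx)²/n = 674 − 423.2 = 250.8
Sxy = Σxy − (Σx)(Σy)/n = 1334 − 938.4 = 395.6
b = Sxy/Sxx = 395.6/250.8 = 1.577352
a = ȳ − b·x̄ = 20.4 − 1.577352·9.2 = 5.888357
ŷ(20) = 5.888357 + 1.577352·20 = 37.435407
residual = y − ŷ = 36 − 37.435407 = -1.435407

-1.435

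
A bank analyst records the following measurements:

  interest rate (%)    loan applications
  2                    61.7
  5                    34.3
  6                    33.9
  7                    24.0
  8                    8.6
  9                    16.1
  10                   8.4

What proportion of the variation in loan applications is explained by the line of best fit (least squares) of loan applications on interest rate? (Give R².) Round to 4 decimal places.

n = 7, Σx = 47, Σy = 187, Σxy = 964, Σx² = 359, Σy² = 7112.32
Sxx = Σx² − (Σx)²/n = 359 − 315.571429 = 43.428571
Sxy = Σxy − (Σx)(Σy)/n = 964 − 1255.571429 = -291.571429
Syy = Σy² − (Σy)²/n = 7112.32 − 4995.571429 = 2116.748571
R² = Sxy²/(Sxx·Syy) = (-291.571429)²/(43.428571·2116.748571) = 0.924794

0.9248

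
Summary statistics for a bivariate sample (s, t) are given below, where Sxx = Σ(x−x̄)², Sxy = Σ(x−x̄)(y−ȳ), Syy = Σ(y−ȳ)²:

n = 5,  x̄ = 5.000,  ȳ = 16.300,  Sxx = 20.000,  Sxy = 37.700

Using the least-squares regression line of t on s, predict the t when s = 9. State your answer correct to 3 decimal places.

b = Sxy/Sxx = 37.7/20 = 1.885
a = ȳ − b·x̄ = 16.3 − 1.885·5 = 6.875
ŷ(9) = a + b·9 = 6.875 + 1.885·9 = 23.84

23.840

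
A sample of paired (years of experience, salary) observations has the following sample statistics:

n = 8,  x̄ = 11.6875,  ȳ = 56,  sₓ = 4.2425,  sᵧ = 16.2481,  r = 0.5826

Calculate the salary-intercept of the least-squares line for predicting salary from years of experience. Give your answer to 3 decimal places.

b = r · sᵧ/sₓ = 0.5826 · 16.2481/4.2425 = 2.231265
a = ȳ − b·x̄ = 56 − 2.231265·11.6875 = 29.922087

29.922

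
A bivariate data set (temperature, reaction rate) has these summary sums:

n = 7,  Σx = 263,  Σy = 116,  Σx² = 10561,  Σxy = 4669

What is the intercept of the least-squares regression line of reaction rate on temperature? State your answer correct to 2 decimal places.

Sxx = Σx² − (Σx)²/n = 10561 − 9881.285714 = 679.714286
Sxy = Σxy − (Σx)(Σy)/n = 4669 − 4358.285714 = 310.714286
b = Sxy/Sxx = 310.714286/679.714286 = 0.457125
a = ȳ − b·x̄ = 16.571429 − 0.457125·37.571429 = -0.603405

-0.60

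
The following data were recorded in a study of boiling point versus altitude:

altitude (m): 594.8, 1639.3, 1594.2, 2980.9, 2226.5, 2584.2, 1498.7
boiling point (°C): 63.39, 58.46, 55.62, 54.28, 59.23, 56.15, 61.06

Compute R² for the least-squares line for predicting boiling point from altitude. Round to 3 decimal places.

n = 7, Σx = 13118.6, Σy = 408.19, Σxy = 752499.553, Σx² = 28349823.56, Σy² = 23865.1055
Sxx = Σx² − (Σx)²/n = 28349823.56 − 24585380.851429 = 3764442.708571
Sxy = Σxy − (Σx)(Σy)/n = 752499.553 − 764983.047714 = -12483.494714
Syy = Σy² − (Σy)²/n = 23865.1055 − 23802.725157 = 62.380343
R² = Sxy²/(Sxx·Syy) = (-12483.494714)²/(3764442.708571·62.380343) = 0.663627

0.664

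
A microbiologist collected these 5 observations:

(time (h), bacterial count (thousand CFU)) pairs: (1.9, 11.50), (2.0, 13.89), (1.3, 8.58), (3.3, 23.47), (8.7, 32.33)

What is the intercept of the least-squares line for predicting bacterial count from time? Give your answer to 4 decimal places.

7.5814

n = 5, Σx = 17.2, Σy = 89.77, Σxy = 419.506, Σx² = 95.88
Sxx = Σx² − (Σx)²/n = 95.88 − 59.168 = 36.712
Sxy = Σxy − (Σx)(Σy)/n = 419.506 − 308.8088 = 110.6972
b = Sxy/Sxx = 110.6972/36.712 = 3.015287
a = ȳ − b·x̄ = 17.954 − 3.015287·3.44 = 7.581414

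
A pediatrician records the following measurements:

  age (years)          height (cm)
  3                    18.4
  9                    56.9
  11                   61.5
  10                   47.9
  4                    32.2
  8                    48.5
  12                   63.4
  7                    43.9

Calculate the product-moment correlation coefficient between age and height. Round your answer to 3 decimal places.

0.953

n = 8, Σx = 64, Σy = 372.7, Σxy = 3307.7, Σx² = 584, Σy² = 18988.69
Sxx = Σx² − (Σx)²/n = 584 − 512 = 72
Sxy = Σxy − (Σx)(Σy)/n = 3307.7 − 2981.6 = 326.1
Syy = Σy² − (Σy)²/n = 18988.69 − 17363.16125 = 1625.52875
r = Sxy/√(Sxx·Syy) = 326.1/√(117038.07) = 326.1/342.108272 = 0.953207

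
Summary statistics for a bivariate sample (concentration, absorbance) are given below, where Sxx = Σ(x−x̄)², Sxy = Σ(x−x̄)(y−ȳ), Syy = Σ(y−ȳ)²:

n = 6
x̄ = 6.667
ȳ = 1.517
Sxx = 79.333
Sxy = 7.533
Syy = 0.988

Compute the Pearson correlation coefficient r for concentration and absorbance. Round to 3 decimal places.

0.851

r = Sxy/√(Sxx·Syy) = 7.533/√(78.381004) = 7.533/8.853305 = 0.850869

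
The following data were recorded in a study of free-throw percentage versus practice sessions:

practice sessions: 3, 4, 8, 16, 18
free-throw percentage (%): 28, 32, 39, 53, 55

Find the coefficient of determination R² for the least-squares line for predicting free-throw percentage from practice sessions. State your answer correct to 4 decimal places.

0.9925

n = 5, Σx = 49, Σy = 207, Σxy = 2362, Σx² = 669, Σy² = 9163
Sxx = Σx² − (Σx)²/n = 669 − 480.2 = 188.8
Sxy = Σxy − (Σx)(Σy)/n = 2362 − 2028.6 = 333.4
Syy = Σy² − (Σy)²/n = 9163 − 8569.8 = 593.2
R² = Sxy²/(Sxx·Syy) = (333.4)²/(188.8·593.2) = 0.992494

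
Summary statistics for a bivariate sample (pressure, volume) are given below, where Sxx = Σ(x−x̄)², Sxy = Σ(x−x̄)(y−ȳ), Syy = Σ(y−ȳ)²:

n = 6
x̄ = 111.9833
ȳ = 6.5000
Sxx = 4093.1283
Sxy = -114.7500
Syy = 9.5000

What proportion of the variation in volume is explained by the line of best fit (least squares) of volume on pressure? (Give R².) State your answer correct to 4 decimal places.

R² = Sxy²/(Sxx·Syy) = (-114.75)²/(4093.1283·9.5) = 0.338631

0.3386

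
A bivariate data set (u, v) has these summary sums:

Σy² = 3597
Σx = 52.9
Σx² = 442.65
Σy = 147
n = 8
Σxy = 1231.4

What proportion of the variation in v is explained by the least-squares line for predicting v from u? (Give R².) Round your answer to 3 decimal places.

0.809

Sxx = Σx² − (Σx)²/n = 442.65 − 349.80125 = 92.84875
Sxy = Σxy − (Σx)(Σy)/n = 1231.4 − 972.0375 = 259.3625
Syy = Σy² − (Σy)²/n = 3597 − 2701.125 = 895.875
R² = Sxy²/(Sxx·Syy) = (259.3625)²/(92.84875·895.875) = 0.808706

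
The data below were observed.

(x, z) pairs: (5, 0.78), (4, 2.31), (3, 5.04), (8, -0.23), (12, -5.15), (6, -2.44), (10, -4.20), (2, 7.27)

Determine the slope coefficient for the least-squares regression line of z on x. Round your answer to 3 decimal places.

-1.153

n = 8, Σx = 50, Σy = 3.38, Σxy = -77.48, Σx² = 398
Sxx = Σx² − (Σx)²/n = 398 − 312.5 = 85.5
Sxy = Σxy − (Σx)(Σy)/n = -77.48 − 21.125 = -98.605
b = Sxy/Sxx = -98.605/85.5 = -1.153275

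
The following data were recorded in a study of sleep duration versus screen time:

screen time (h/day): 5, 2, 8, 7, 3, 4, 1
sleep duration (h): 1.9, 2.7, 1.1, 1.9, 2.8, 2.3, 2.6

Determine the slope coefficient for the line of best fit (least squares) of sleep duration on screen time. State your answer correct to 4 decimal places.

-0.2123

n = 7, Σx = 30, Σy = 15.3, Σxy = 57.2, Σx² = 168
Sxx = Σx² − (Σx)²/n = 168 − 128.571429 = 39.428571
Sxy = Σxy − (Σx)(Σy)/n = 57.2 − 65.571429 = -8.371429
b = Sxy/Sxx = -8.371429/39.428571 = -0.212319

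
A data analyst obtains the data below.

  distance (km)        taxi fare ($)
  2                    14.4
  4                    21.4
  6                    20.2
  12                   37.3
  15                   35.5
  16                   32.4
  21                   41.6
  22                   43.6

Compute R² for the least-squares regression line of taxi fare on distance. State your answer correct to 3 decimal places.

0.908

n = 8, Σx = 98, Σy = 246.4, Σxy = 3566.9, Σx² = 1606, Σy² = 8406.18
Sxx = Σx² − (Σx)²/n = 1606 − 1200.5 = 405.5
Sxy = Σxy − (Σx)(Σy)/n = 3566.9 − 3018.4 = 548.5
Syy = Σy² − (Σy)²/n = 8406.18 − 7589.12 = 817.06
R² = Sxy²/(Sxx·Syy) = (548.5)²/(405.5·817.06) = 0.908047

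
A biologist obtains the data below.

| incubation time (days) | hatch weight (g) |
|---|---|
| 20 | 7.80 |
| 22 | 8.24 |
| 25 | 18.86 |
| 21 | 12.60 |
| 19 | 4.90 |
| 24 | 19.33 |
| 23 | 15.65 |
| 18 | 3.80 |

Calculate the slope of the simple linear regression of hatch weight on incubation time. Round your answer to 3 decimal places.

2.342

n = 8, Σx = 172, Σy = 91.18, Σxy = 2058.75, Σx² = 3740
Sxx = Σx² − (Σx)²/n = 3740 − 3698 = 42
Sxy = Σxy − (Σx)(Σy)/n = 2058.75 − 1960.37 = 98.38
b = Sxy/Sxx = 98.38/42 = 2.342381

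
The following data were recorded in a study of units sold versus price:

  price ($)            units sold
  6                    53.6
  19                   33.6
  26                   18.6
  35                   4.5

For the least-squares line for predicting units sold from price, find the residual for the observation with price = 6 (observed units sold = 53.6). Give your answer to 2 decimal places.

-0.57

n = 4, Σx = 86, Σy = 110.3, Σxy = 1601.1, Σx² = 2298
Sxx = Σx² − (Σx)²/n = 2298 − 1849 = 449
Sxy = Σxy − (Σx)(Σy)/n = 1601.1 − 2371.45 = -770.35
b = Sxy/Sxx = -770.35/449 = -1.715702
a = ȳ − b·x̄ = 27.575 − (-1.715702)·21.5 = 64.462584
ŷ(6) = 64.462584 + (-1.715702)·6 = 54.168374
residual = y − ŷ = 53.6 − 54.168374 = -0.568374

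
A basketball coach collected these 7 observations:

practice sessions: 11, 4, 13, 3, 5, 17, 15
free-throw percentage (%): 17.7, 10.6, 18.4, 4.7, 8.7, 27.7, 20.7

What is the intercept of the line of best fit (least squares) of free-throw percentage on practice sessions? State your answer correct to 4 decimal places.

2.3771

n = 7, Σx = 68, Σy = 108.5, Σxy = 1315.3, Σx² = 854
Sxx = Σx² − (Σx)²/n = 854 − 660.571429 = 193.428571
Sxy = Σxy − (Σx)(Σy)/n = 1315.3 − 1054 = 261.3
b = Sxy/Sxx = 261.3/193.428571 = 1.350886
a = ȳ − b·x̄ = 15.5 − 1.350886·9.714286 = 2.377105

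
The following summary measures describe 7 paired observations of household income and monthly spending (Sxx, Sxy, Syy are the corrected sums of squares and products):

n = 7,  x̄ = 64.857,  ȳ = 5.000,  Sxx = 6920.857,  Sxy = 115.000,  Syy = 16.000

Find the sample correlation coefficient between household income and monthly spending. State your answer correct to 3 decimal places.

r = Sxy/√(Sxx·Syy) = 115/√(110733.712) = 115/332.766753 = 0.345587

0.346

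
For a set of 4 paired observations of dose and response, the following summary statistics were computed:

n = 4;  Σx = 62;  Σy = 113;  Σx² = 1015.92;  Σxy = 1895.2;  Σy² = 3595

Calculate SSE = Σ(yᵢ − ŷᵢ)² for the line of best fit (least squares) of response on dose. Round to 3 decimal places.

Sxx = Σx² − (Σx)²/n = 1015.92 − 961 = 54.92
Sxy = Σxy − (Σx)(Σy)/n = 1895.2 − 1751.5 = 143.7
Syy = Σy² − (Σy)²/n = 3595 − 3192.25 = 402.75
b = Sxy/Sxx = 143.7/54.92 = 2.616533
SSE = Syy − b·Sxy = 402.75 − 2.616533·143.7 = 26.754188

26.754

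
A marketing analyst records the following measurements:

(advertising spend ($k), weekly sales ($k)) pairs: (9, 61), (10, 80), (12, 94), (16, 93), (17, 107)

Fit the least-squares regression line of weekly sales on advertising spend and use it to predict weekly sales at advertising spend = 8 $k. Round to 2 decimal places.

n = 5, Σx = 64, Σy = 435, Σxy = 5784, Σx² = 870
Sxx = Σx² − (Σx)²/n = 870 − 819.2 = 50.8
Sxy = Σxy − (Σx)(Σy)/n = 5784 − 5568 = 216
b = Sxy/Sxx = 216/50.8 = 4.251969
a = ȳ − b·x̄ = 87 − 4.251969·12.8 = 32.574803
ŷ(8) = a + b·8 = 32.574803 + 4.251969·8 = 66.590551

66.59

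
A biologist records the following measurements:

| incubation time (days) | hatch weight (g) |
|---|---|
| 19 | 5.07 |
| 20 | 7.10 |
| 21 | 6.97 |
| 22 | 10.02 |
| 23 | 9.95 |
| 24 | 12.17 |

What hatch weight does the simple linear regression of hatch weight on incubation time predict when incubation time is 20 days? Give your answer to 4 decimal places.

n = 6, Σx = 129, Σy = 51.28, Σxy = 1126.07, Σx² = 2791
Sxx = Σx² − (Σx)²/n = 2791 − 2773.5 = 17.5
Sxy = Σxy − (Σx)(Σy)/n = 1126.07 − 1102.52 = 23.55
b = Sxy/Sxx = 23.55/17.5 = 1.345714
a = ȳ − b·x̄ = 8.546667 − 1.345714·21.5 = -20.386190
ŷ(20) = a + b·20 = -20.386190 + 1.345714·20 = 6.528095

6.5281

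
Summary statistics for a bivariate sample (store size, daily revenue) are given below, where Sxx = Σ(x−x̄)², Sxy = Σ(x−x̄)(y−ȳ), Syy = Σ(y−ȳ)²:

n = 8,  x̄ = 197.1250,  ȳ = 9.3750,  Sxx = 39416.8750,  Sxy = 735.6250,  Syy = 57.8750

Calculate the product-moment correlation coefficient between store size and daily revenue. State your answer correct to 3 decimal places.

r = Sxy/√(Sxx·Syy) = 735.625/√(2281251.640625) = 735.625/1510.381290 = 0.487046

0.487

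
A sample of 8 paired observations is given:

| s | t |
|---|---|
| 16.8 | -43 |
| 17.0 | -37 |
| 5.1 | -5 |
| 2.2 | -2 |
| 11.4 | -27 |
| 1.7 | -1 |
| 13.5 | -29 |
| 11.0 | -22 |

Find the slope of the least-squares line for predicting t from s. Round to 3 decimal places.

n = 8, Σx = 78.7, Σy = -166, Σxy = -2324.3, Σx² = 1038.19
Sxx = Σx² − (Σx)²/n = 1038.19 − 774.21125 = 263.97875
Sxy = Σxy − (Σx)(Σy)/n = -2324.3 − (-1633.025) = -691.275
b = Sxy/Sxx = -691.275/263.97875 = -2.618677

-2.619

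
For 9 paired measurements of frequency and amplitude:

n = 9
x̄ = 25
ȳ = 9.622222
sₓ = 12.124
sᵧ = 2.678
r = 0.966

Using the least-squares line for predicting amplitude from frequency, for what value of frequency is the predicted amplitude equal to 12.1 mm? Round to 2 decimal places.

b = r · sᵧ/sₓ = 0.966 · 2.678/12.124 = 0.213374
a = ȳ − b·x̄ = 9.622222 − 0.213374·25 = 4.287869
Set a + b·x = 12.1: x = (12.1 − 4.287869) / 0.213374 = 36.612363

36.61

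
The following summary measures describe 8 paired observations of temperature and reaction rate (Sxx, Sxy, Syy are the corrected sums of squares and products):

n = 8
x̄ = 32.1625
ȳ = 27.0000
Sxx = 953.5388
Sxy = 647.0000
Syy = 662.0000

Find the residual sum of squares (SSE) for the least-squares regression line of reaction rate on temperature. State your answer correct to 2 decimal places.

b = Sxy/Sxx = 647/953.5388 = 0.678525
SSE = Syy − b·Sxy = 662 − 0.678525·647 = 222.994267

222.99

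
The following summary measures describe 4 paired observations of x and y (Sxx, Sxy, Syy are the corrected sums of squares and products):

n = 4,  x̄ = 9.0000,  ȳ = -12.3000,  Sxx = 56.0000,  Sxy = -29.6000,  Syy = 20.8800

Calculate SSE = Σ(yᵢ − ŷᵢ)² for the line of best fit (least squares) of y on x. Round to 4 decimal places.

5.2343

b = Sxy/Sxx = -29.6/56 = -0.528571
SSE = Syy − b·Sxy = 20.88 − (-0.528571)·(-29.6) = 5.234286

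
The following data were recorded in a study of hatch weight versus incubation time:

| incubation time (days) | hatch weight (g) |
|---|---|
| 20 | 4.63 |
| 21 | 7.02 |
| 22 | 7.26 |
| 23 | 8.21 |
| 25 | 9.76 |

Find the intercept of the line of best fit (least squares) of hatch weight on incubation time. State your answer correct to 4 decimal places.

-13.3750

n = 5, Σx = 111, Σy = 36.88, Σxy = 832.57, Σx² = 2479
Sxx = Σx² − (Σx)²/n = 2479 − 2464.2 = 14.8
Sxy = Σxy − (Σx)(Σy)/n = 832.57 − 818.736 = 13.834
b = Sxy/Sxx = 13.834/14.8 = 0.934730
a = ȳ − b·x̄ = 7.376 − 0.934730·22.2 = -13.375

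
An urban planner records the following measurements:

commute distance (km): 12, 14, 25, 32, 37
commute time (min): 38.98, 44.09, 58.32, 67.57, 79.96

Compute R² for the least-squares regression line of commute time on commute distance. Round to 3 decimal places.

n = 5, Σx = 120, Σy = 288.92, Σxy = 7663.78, Σx² = 3358, Σy² = 17823.8974
Sxx = Σx² − (Σx)²/n = 3358 − 2880 = 478
Sxy = Σxy − (Σx)(Σy)/n = 7663.78 − 6934.08 = 729.7
Syy = Σy² − (Σy)²/n = 17823.8974 − 16694.95328 = 1128.94412
R² = Sxy²/(Sxx·Syy) = (729.7)²/(478·1128.94412) = 0.986707

0.987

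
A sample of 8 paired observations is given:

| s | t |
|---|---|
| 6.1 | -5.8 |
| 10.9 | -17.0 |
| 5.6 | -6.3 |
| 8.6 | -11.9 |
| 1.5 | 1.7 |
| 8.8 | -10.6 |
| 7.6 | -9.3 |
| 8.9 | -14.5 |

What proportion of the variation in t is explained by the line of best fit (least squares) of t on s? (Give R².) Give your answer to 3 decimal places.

0.961

n = 8, Σx = 58, Σy = -73.7, Σxy = -648.76, Σx² = 478, Σy² = 915.93
Sxx = Σx² − (Σx)²/n = 478 − 420.5 = 57.5
Sxy = Σxy − (Σx)(Σy)/n = -648.76 − (-534.325) = -114.435
Syy = Σy² − (Σy)²/n = 915.93 − 678.96125 = 236.96875
R² = Sxy²/(Sxx·Syy) = (-114.435)²/(57.5·236.96875) = 0.961078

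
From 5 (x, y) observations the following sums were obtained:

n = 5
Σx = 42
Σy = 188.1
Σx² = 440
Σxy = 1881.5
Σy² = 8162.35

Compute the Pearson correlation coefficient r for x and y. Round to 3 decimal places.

0.980

Sxx = Σx² − (Σx)²/n = 440 − 352.8 = 87.2
Sxy = Σxy − (Σx)(Σy)/n = 1881.5 − 1580.04 = 301.46
Syy = Σy² − (Σy)²/n = 8162.35 − 7076.322 = 1086.028
r = Sxy/√(Sxx·Syy) = 301.46/√(94701.6416) = 301.46/307.736318 = 0.979605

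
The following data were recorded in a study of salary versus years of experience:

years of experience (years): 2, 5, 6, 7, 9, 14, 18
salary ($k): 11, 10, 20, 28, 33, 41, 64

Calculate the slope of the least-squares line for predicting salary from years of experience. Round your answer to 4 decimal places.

n = 7, Σx = 61, Σy = 207, Σxy = 2411, Σx² = 715
Sxx = Σx² − (Σx)²/n = 715 − 531.571429 = 183.428571
Sxy = Σxy − (Σx)(Σy)/n = 2411 − 1803.857143 = 607.142857
b = Sxy/Sxx = 607.142857/183.428571 = 3.309969

3.3100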